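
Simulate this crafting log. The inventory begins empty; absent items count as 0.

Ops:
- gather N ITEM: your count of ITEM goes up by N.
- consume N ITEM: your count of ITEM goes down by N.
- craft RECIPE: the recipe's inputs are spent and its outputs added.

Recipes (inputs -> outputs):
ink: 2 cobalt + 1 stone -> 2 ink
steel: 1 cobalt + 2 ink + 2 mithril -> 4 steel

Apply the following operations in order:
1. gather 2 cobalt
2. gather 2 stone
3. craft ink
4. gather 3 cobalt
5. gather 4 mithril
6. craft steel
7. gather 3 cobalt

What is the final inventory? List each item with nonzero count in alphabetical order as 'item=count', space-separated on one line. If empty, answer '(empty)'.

Answer: cobalt=5 mithril=2 steel=4 stone=1

Derivation:
After 1 (gather 2 cobalt): cobalt=2
After 2 (gather 2 stone): cobalt=2 stone=2
After 3 (craft ink): ink=2 stone=1
After 4 (gather 3 cobalt): cobalt=3 ink=2 stone=1
After 5 (gather 4 mithril): cobalt=3 ink=2 mithril=4 stone=1
After 6 (craft steel): cobalt=2 mithril=2 steel=4 stone=1
After 7 (gather 3 cobalt): cobalt=5 mithril=2 steel=4 stone=1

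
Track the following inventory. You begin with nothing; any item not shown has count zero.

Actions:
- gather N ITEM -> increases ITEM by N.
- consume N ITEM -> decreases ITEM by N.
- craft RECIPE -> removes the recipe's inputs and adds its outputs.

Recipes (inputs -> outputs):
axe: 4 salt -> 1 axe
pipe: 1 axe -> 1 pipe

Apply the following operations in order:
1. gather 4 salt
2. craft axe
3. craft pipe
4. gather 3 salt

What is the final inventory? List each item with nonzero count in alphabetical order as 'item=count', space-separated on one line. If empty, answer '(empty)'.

After 1 (gather 4 salt): salt=4
After 2 (craft axe): axe=1
After 3 (craft pipe): pipe=1
After 4 (gather 3 salt): pipe=1 salt=3

Answer: pipe=1 salt=3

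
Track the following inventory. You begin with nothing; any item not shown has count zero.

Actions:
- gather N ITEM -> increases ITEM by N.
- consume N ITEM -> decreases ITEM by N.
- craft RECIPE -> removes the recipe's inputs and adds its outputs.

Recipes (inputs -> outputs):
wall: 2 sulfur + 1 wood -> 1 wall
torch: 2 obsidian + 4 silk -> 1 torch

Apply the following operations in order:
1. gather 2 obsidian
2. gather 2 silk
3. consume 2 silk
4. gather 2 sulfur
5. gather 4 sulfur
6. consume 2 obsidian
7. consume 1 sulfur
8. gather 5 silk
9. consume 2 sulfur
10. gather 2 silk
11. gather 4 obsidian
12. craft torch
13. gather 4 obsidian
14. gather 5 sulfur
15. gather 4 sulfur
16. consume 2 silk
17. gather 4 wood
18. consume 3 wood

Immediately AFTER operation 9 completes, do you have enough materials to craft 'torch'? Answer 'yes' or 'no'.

After 1 (gather 2 obsidian): obsidian=2
After 2 (gather 2 silk): obsidian=2 silk=2
After 3 (consume 2 silk): obsidian=2
After 4 (gather 2 sulfur): obsidian=2 sulfur=2
After 5 (gather 4 sulfur): obsidian=2 sulfur=6
After 6 (consume 2 obsidian): sulfur=6
After 7 (consume 1 sulfur): sulfur=5
After 8 (gather 5 silk): silk=5 sulfur=5
After 9 (consume 2 sulfur): silk=5 sulfur=3

Answer: no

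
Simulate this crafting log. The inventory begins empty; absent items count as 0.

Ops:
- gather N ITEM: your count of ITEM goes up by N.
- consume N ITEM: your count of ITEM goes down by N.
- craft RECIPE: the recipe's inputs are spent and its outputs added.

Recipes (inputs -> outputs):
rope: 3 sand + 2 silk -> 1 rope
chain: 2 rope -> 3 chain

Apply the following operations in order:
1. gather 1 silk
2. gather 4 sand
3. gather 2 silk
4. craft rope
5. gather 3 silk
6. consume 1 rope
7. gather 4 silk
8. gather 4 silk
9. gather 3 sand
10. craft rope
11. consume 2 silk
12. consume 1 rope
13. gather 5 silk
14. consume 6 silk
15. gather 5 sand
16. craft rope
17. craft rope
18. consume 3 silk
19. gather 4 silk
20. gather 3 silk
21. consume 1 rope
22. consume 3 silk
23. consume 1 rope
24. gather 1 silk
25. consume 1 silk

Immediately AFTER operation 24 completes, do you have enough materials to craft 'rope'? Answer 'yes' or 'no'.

After 1 (gather 1 silk): silk=1
After 2 (gather 4 sand): sand=4 silk=1
After 3 (gather 2 silk): sand=4 silk=3
After 4 (craft rope): rope=1 sand=1 silk=1
After 5 (gather 3 silk): rope=1 sand=1 silk=4
After 6 (consume 1 rope): sand=1 silk=4
After 7 (gather 4 silk): sand=1 silk=8
After 8 (gather 4 silk): sand=1 silk=12
After 9 (gather 3 sand): sand=4 silk=12
After 10 (craft rope): rope=1 sand=1 silk=10
After 11 (consume 2 silk): rope=1 sand=1 silk=8
After 12 (consume 1 rope): sand=1 silk=8
After 13 (gather 5 silk): sand=1 silk=13
After 14 (consume 6 silk): sand=1 silk=7
After 15 (gather 5 sand): sand=6 silk=7
After 16 (craft rope): rope=1 sand=3 silk=5
After 17 (craft rope): rope=2 silk=3
After 18 (consume 3 silk): rope=2
After 19 (gather 4 silk): rope=2 silk=4
After 20 (gather 3 silk): rope=2 silk=7
After 21 (consume 1 rope): rope=1 silk=7
After 22 (consume 3 silk): rope=1 silk=4
After 23 (consume 1 rope): silk=4
After 24 (gather 1 silk): silk=5

Answer: no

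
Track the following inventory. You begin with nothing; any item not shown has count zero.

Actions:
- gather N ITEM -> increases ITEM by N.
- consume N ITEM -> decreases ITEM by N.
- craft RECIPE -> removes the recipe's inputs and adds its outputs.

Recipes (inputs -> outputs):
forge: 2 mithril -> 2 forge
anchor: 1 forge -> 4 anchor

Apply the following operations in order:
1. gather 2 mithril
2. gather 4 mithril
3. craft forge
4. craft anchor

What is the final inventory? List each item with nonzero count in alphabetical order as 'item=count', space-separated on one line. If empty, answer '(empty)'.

Answer: anchor=4 forge=1 mithril=4

Derivation:
After 1 (gather 2 mithril): mithril=2
After 2 (gather 4 mithril): mithril=6
After 3 (craft forge): forge=2 mithril=4
After 4 (craft anchor): anchor=4 forge=1 mithril=4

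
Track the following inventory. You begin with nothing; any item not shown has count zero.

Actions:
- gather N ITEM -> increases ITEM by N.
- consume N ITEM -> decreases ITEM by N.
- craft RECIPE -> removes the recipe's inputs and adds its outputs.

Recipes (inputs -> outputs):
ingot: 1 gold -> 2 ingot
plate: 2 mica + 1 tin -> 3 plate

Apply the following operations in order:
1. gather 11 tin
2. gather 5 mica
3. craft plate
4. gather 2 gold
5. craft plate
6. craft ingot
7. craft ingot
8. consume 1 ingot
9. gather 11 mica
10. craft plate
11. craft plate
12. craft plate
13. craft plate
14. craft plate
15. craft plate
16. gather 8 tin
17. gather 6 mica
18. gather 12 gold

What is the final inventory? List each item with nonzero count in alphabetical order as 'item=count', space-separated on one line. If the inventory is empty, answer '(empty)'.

Answer: gold=12 ingot=3 mica=6 plate=24 tin=11

Derivation:
After 1 (gather 11 tin): tin=11
After 2 (gather 5 mica): mica=5 tin=11
After 3 (craft plate): mica=3 plate=3 tin=10
After 4 (gather 2 gold): gold=2 mica=3 plate=3 tin=10
After 5 (craft plate): gold=2 mica=1 plate=6 tin=9
After 6 (craft ingot): gold=1 ingot=2 mica=1 plate=6 tin=9
After 7 (craft ingot): ingot=4 mica=1 plate=6 tin=9
After 8 (consume 1 ingot): ingot=3 mica=1 plate=6 tin=9
After 9 (gather 11 mica): ingot=3 mica=12 plate=6 tin=9
After 10 (craft plate): ingot=3 mica=10 plate=9 tin=8
After 11 (craft plate): ingot=3 mica=8 plate=12 tin=7
After 12 (craft plate): ingot=3 mica=6 plate=15 tin=6
After 13 (craft plate): ingot=3 mica=4 plate=18 tin=5
After 14 (craft plate): ingot=3 mica=2 plate=21 tin=4
After 15 (craft plate): ingot=3 plate=24 tin=3
After 16 (gather 8 tin): ingot=3 plate=24 tin=11
After 17 (gather 6 mica): ingot=3 mica=6 plate=24 tin=11
After 18 (gather 12 gold): gold=12 ingot=3 mica=6 plate=24 tin=11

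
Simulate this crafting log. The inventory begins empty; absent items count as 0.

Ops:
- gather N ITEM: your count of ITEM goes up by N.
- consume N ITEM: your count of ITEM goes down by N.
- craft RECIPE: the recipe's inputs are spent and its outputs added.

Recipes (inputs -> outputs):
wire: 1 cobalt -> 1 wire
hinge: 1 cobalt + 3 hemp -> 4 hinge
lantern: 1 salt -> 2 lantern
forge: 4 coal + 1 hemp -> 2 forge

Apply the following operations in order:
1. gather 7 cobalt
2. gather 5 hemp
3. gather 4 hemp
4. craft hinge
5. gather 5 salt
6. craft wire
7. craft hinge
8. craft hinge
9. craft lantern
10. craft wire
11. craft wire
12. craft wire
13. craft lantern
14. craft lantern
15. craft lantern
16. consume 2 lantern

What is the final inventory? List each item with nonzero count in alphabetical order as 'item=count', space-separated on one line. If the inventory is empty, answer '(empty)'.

Answer: hinge=12 lantern=6 salt=1 wire=4

Derivation:
After 1 (gather 7 cobalt): cobalt=7
After 2 (gather 5 hemp): cobalt=7 hemp=5
After 3 (gather 4 hemp): cobalt=7 hemp=9
After 4 (craft hinge): cobalt=6 hemp=6 hinge=4
After 5 (gather 5 salt): cobalt=6 hemp=6 hinge=4 salt=5
After 6 (craft wire): cobalt=5 hemp=6 hinge=4 salt=5 wire=1
After 7 (craft hinge): cobalt=4 hemp=3 hinge=8 salt=5 wire=1
After 8 (craft hinge): cobalt=3 hinge=12 salt=5 wire=1
After 9 (craft lantern): cobalt=3 hinge=12 lantern=2 salt=4 wire=1
After 10 (craft wire): cobalt=2 hinge=12 lantern=2 salt=4 wire=2
After 11 (craft wire): cobalt=1 hinge=12 lantern=2 salt=4 wire=3
After 12 (craft wire): hinge=12 lantern=2 salt=4 wire=4
After 13 (craft lantern): hinge=12 lantern=4 salt=3 wire=4
After 14 (craft lantern): hinge=12 lantern=6 salt=2 wire=4
After 15 (craft lantern): hinge=12 lantern=8 salt=1 wire=4
After 16 (consume 2 lantern): hinge=12 lantern=6 salt=1 wire=4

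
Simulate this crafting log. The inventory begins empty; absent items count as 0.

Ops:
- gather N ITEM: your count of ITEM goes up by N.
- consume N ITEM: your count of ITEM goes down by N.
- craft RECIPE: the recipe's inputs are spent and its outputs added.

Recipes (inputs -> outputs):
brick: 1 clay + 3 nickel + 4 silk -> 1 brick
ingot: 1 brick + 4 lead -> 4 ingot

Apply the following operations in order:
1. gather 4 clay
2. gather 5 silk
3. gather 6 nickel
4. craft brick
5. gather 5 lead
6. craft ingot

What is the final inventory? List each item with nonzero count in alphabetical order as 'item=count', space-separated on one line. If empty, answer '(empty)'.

After 1 (gather 4 clay): clay=4
After 2 (gather 5 silk): clay=4 silk=5
After 3 (gather 6 nickel): clay=4 nickel=6 silk=5
After 4 (craft brick): brick=1 clay=3 nickel=3 silk=1
After 5 (gather 5 lead): brick=1 clay=3 lead=5 nickel=3 silk=1
After 6 (craft ingot): clay=3 ingot=4 lead=1 nickel=3 silk=1

Answer: clay=3 ingot=4 lead=1 nickel=3 silk=1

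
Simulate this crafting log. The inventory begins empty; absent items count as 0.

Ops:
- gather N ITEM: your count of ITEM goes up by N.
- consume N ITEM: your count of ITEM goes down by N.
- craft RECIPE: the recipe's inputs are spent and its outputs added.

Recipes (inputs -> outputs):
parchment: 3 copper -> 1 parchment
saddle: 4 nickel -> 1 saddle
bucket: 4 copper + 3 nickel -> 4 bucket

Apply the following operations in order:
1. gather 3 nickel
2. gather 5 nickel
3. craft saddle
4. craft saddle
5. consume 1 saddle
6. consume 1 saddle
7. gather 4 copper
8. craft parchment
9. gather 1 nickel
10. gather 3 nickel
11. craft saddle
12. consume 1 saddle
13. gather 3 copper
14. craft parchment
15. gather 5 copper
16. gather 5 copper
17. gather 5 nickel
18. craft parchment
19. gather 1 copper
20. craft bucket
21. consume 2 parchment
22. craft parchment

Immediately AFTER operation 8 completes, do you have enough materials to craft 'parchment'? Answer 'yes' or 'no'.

After 1 (gather 3 nickel): nickel=3
After 2 (gather 5 nickel): nickel=8
After 3 (craft saddle): nickel=4 saddle=1
After 4 (craft saddle): saddle=2
After 5 (consume 1 saddle): saddle=1
After 6 (consume 1 saddle): (empty)
After 7 (gather 4 copper): copper=4
After 8 (craft parchment): copper=1 parchment=1

Answer: no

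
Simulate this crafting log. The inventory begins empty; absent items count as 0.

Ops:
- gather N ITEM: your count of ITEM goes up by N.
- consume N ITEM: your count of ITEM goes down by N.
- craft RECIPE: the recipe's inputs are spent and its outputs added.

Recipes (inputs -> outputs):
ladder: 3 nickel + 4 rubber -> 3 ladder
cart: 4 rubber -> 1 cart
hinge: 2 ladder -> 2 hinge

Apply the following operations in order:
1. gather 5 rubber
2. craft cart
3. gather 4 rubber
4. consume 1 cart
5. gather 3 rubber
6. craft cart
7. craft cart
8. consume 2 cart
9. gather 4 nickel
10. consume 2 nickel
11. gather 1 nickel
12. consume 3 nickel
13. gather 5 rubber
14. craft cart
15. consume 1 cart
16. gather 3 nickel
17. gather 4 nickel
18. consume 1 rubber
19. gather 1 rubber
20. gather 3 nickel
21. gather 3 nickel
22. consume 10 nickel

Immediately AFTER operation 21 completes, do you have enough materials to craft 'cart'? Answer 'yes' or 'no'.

After 1 (gather 5 rubber): rubber=5
After 2 (craft cart): cart=1 rubber=1
After 3 (gather 4 rubber): cart=1 rubber=5
After 4 (consume 1 cart): rubber=5
After 5 (gather 3 rubber): rubber=8
After 6 (craft cart): cart=1 rubber=4
After 7 (craft cart): cart=2
After 8 (consume 2 cart): (empty)
After 9 (gather 4 nickel): nickel=4
After 10 (consume 2 nickel): nickel=2
After 11 (gather 1 nickel): nickel=3
After 12 (consume 3 nickel): (empty)
After 13 (gather 5 rubber): rubber=5
After 14 (craft cart): cart=1 rubber=1
After 15 (consume 1 cart): rubber=1
After 16 (gather 3 nickel): nickel=3 rubber=1
After 17 (gather 4 nickel): nickel=7 rubber=1
After 18 (consume 1 rubber): nickel=7
After 19 (gather 1 rubber): nickel=7 rubber=1
After 20 (gather 3 nickel): nickel=10 rubber=1
After 21 (gather 3 nickel): nickel=13 rubber=1

Answer: no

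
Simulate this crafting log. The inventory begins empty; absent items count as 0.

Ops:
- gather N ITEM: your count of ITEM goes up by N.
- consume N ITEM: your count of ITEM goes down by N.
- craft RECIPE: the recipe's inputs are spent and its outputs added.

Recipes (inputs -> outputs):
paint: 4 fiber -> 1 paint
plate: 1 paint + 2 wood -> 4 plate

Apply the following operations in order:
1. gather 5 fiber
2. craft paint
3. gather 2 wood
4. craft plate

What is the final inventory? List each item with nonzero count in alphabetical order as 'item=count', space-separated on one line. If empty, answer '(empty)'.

After 1 (gather 5 fiber): fiber=5
After 2 (craft paint): fiber=1 paint=1
After 3 (gather 2 wood): fiber=1 paint=1 wood=2
After 4 (craft plate): fiber=1 plate=4

Answer: fiber=1 plate=4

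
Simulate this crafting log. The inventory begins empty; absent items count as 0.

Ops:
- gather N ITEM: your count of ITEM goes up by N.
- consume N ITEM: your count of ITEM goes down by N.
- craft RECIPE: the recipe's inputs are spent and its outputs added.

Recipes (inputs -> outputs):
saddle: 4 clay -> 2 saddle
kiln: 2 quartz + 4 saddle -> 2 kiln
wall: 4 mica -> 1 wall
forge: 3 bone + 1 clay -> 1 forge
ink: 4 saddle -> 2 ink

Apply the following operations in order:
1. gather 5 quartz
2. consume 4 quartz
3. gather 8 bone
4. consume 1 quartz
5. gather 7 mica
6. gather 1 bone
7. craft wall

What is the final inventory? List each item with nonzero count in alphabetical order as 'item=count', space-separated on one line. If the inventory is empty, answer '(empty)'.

Answer: bone=9 mica=3 wall=1

Derivation:
After 1 (gather 5 quartz): quartz=5
After 2 (consume 4 quartz): quartz=1
After 3 (gather 8 bone): bone=8 quartz=1
After 4 (consume 1 quartz): bone=8
After 5 (gather 7 mica): bone=8 mica=7
After 6 (gather 1 bone): bone=9 mica=7
After 7 (craft wall): bone=9 mica=3 wall=1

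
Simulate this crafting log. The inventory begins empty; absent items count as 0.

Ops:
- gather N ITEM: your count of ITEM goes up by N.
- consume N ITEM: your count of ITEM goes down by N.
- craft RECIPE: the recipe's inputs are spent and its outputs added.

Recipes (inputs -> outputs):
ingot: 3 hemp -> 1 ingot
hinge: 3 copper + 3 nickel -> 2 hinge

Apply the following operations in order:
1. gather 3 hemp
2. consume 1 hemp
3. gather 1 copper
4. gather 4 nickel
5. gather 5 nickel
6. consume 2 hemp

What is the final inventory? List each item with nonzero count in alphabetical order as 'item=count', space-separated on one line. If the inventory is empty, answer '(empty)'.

After 1 (gather 3 hemp): hemp=3
After 2 (consume 1 hemp): hemp=2
After 3 (gather 1 copper): copper=1 hemp=2
After 4 (gather 4 nickel): copper=1 hemp=2 nickel=4
After 5 (gather 5 nickel): copper=1 hemp=2 nickel=9
After 6 (consume 2 hemp): copper=1 nickel=9

Answer: copper=1 nickel=9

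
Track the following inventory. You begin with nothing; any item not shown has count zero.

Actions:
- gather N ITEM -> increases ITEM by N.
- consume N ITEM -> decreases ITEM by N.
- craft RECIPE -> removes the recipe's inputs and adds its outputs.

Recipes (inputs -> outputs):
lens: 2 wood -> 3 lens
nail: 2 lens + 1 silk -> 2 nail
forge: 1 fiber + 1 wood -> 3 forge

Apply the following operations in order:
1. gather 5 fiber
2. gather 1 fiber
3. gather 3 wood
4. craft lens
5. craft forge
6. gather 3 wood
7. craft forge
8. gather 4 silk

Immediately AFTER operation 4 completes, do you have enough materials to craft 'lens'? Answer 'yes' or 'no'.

After 1 (gather 5 fiber): fiber=5
After 2 (gather 1 fiber): fiber=6
After 3 (gather 3 wood): fiber=6 wood=3
After 4 (craft lens): fiber=6 lens=3 wood=1

Answer: no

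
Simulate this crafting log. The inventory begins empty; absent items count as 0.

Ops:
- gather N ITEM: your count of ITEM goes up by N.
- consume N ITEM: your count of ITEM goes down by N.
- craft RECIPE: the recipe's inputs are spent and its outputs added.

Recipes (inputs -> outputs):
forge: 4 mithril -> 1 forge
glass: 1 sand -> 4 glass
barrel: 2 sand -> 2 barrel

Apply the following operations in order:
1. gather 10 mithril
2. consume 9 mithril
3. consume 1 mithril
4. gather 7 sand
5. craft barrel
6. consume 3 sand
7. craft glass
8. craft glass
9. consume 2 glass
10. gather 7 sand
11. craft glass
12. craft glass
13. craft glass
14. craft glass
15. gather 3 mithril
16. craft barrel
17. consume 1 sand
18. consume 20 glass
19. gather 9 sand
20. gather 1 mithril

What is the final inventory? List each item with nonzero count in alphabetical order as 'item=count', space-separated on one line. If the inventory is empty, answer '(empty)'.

After 1 (gather 10 mithril): mithril=10
After 2 (consume 9 mithril): mithril=1
After 3 (consume 1 mithril): (empty)
After 4 (gather 7 sand): sand=7
After 5 (craft barrel): barrel=2 sand=5
After 6 (consume 3 sand): barrel=2 sand=2
After 7 (craft glass): barrel=2 glass=4 sand=1
After 8 (craft glass): barrel=2 glass=8
After 9 (consume 2 glass): barrel=2 glass=6
After 10 (gather 7 sand): barrel=2 glass=6 sand=7
After 11 (craft glass): barrel=2 glass=10 sand=6
After 12 (craft glass): barrel=2 glass=14 sand=5
After 13 (craft glass): barrel=2 glass=18 sand=4
After 14 (craft glass): barrel=2 glass=22 sand=3
After 15 (gather 3 mithril): barrel=2 glass=22 mithril=3 sand=3
After 16 (craft barrel): barrel=4 glass=22 mithril=3 sand=1
After 17 (consume 1 sand): barrel=4 glass=22 mithril=3
After 18 (consume 20 glass): barrel=4 glass=2 mithril=3
After 19 (gather 9 sand): barrel=4 glass=2 mithril=3 sand=9
After 20 (gather 1 mithril): barrel=4 glass=2 mithril=4 sand=9

Answer: barrel=4 glass=2 mithril=4 sand=9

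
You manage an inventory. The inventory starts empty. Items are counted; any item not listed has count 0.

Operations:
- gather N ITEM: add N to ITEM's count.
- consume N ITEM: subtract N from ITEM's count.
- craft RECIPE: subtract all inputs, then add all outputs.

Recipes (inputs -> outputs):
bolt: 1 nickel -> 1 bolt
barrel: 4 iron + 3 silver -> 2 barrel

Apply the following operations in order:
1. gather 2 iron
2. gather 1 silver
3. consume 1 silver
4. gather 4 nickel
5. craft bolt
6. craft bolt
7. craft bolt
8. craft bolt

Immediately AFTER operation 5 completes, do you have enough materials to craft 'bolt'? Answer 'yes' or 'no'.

Answer: yes

Derivation:
After 1 (gather 2 iron): iron=2
After 2 (gather 1 silver): iron=2 silver=1
After 3 (consume 1 silver): iron=2
After 4 (gather 4 nickel): iron=2 nickel=4
After 5 (craft bolt): bolt=1 iron=2 nickel=3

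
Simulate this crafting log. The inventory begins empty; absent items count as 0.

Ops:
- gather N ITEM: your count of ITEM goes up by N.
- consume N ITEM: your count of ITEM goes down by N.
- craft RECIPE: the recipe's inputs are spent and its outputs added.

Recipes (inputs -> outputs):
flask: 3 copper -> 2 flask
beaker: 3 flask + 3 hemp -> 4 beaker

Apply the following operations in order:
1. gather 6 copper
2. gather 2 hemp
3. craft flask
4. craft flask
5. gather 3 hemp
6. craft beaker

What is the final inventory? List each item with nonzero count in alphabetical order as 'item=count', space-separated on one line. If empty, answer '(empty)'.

After 1 (gather 6 copper): copper=6
After 2 (gather 2 hemp): copper=6 hemp=2
After 3 (craft flask): copper=3 flask=2 hemp=2
After 4 (craft flask): flask=4 hemp=2
After 5 (gather 3 hemp): flask=4 hemp=5
After 6 (craft beaker): beaker=4 flask=1 hemp=2

Answer: beaker=4 flask=1 hemp=2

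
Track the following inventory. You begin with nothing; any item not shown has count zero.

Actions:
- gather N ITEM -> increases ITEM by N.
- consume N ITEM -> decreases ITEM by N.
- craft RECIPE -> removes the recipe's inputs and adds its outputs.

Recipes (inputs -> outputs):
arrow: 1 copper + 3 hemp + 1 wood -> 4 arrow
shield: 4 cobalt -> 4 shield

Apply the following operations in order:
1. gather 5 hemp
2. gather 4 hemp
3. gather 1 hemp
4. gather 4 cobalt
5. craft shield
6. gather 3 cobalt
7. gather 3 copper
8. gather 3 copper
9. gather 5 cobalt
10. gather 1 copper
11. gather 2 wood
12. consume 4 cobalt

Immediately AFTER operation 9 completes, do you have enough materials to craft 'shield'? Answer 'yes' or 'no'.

Answer: yes

Derivation:
After 1 (gather 5 hemp): hemp=5
After 2 (gather 4 hemp): hemp=9
After 3 (gather 1 hemp): hemp=10
After 4 (gather 4 cobalt): cobalt=4 hemp=10
After 5 (craft shield): hemp=10 shield=4
After 6 (gather 3 cobalt): cobalt=3 hemp=10 shield=4
After 7 (gather 3 copper): cobalt=3 copper=3 hemp=10 shield=4
After 8 (gather 3 copper): cobalt=3 copper=6 hemp=10 shield=4
After 9 (gather 5 cobalt): cobalt=8 copper=6 hemp=10 shield=4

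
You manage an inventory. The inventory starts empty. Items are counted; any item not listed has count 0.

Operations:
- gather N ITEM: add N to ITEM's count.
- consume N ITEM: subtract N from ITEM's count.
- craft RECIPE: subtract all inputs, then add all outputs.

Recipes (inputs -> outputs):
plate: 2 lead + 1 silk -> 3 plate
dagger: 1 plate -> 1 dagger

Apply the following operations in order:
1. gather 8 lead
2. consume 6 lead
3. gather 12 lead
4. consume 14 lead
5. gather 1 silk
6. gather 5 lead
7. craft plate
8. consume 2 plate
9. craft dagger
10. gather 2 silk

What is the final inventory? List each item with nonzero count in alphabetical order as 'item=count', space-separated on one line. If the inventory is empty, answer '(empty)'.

After 1 (gather 8 lead): lead=8
After 2 (consume 6 lead): lead=2
After 3 (gather 12 lead): lead=14
After 4 (consume 14 lead): (empty)
After 5 (gather 1 silk): silk=1
After 6 (gather 5 lead): lead=5 silk=1
After 7 (craft plate): lead=3 plate=3
After 8 (consume 2 plate): lead=3 plate=1
After 9 (craft dagger): dagger=1 lead=3
After 10 (gather 2 silk): dagger=1 lead=3 silk=2

Answer: dagger=1 lead=3 silk=2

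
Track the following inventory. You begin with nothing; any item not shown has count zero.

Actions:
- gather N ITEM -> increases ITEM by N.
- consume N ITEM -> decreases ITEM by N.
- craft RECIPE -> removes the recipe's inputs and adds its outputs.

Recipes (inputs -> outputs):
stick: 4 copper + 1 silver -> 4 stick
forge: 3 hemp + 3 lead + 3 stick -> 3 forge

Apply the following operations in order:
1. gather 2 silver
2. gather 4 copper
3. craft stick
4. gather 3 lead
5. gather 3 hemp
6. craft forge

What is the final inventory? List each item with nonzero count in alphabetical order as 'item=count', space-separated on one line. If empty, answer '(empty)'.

After 1 (gather 2 silver): silver=2
After 2 (gather 4 copper): copper=4 silver=2
After 3 (craft stick): silver=1 stick=4
After 4 (gather 3 lead): lead=3 silver=1 stick=4
After 5 (gather 3 hemp): hemp=3 lead=3 silver=1 stick=4
After 6 (craft forge): forge=3 silver=1 stick=1

Answer: forge=3 silver=1 stick=1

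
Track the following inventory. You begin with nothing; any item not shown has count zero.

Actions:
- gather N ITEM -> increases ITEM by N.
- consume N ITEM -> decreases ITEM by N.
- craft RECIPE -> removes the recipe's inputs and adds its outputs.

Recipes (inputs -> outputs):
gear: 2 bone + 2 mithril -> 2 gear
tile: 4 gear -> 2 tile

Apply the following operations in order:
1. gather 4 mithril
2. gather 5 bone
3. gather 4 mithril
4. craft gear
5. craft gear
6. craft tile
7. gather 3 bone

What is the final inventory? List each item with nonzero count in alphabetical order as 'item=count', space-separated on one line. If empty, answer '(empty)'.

After 1 (gather 4 mithril): mithril=4
After 2 (gather 5 bone): bone=5 mithril=4
After 3 (gather 4 mithril): bone=5 mithril=8
After 4 (craft gear): bone=3 gear=2 mithril=6
After 5 (craft gear): bone=1 gear=4 mithril=4
After 6 (craft tile): bone=1 mithril=4 tile=2
After 7 (gather 3 bone): bone=4 mithril=4 tile=2

Answer: bone=4 mithril=4 tile=2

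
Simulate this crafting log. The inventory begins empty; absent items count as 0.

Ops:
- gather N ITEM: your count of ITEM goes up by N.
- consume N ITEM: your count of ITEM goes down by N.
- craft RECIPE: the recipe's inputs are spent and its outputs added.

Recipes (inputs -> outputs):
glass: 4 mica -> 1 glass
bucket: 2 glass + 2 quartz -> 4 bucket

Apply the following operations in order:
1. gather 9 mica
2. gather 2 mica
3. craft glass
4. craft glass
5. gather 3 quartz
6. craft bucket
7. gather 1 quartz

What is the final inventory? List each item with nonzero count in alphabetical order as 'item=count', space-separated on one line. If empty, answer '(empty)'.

After 1 (gather 9 mica): mica=9
After 2 (gather 2 mica): mica=11
After 3 (craft glass): glass=1 mica=7
After 4 (craft glass): glass=2 mica=3
After 5 (gather 3 quartz): glass=2 mica=3 quartz=3
After 6 (craft bucket): bucket=4 mica=3 quartz=1
After 7 (gather 1 quartz): bucket=4 mica=3 quartz=2

Answer: bucket=4 mica=3 quartz=2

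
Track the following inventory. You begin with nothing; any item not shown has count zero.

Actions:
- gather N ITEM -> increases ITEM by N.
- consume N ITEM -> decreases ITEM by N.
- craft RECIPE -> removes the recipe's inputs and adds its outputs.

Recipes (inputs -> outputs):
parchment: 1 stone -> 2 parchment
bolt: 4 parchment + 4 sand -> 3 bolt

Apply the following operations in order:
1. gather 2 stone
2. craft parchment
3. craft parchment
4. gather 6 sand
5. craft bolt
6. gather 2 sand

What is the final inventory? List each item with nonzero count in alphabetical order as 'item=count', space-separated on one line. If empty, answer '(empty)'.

Answer: bolt=3 sand=4

Derivation:
After 1 (gather 2 stone): stone=2
After 2 (craft parchment): parchment=2 stone=1
After 3 (craft parchment): parchment=4
After 4 (gather 6 sand): parchment=4 sand=6
After 5 (craft bolt): bolt=3 sand=2
After 6 (gather 2 sand): bolt=3 sand=4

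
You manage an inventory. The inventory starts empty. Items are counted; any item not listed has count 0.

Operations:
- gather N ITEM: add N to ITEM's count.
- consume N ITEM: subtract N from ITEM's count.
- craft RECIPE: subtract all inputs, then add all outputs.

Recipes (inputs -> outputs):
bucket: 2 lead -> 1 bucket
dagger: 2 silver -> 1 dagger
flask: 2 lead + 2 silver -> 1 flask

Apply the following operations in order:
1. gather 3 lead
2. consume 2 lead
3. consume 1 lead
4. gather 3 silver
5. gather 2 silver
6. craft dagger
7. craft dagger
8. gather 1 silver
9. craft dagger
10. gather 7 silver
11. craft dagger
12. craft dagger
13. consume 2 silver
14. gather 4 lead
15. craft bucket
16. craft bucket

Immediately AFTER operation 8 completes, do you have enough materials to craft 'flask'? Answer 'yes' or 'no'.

After 1 (gather 3 lead): lead=3
After 2 (consume 2 lead): lead=1
After 3 (consume 1 lead): (empty)
After 4 (gather 3 silver): silver=3
After 5 (gather 2 silver): silver=5
After 6 (craft dagger): dagger=1 silver=3
After 7 (craft dagger): dagger=2 silver=1
After 8 (gather 1 silver): dagger=2 silver=2

Answer: no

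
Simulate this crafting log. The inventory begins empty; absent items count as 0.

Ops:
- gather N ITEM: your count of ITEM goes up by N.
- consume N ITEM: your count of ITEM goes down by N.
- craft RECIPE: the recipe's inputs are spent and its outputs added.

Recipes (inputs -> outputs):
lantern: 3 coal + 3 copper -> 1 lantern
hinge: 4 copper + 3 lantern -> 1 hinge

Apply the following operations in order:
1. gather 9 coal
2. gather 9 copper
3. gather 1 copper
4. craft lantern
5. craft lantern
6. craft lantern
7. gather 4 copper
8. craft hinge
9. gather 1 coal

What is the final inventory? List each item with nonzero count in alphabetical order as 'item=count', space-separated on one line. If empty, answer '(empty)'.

After 1 (gather 9 coal): coal=9
After 2 (gather 9 copper): coal=9 copper=9
After 3 (gather 1 copper): coal=9 copper=10
After 4 (craft lantern): coal=6 copper=7 lantern=1
After 5 (craft lantern): coal=3 copper=4 lantern=2
After 6 (craft lantern): copper=1 lantern=3
After 7 (gather 4 copper): copper=5 lantern=3
After 8 (craft hinge): copper=1 hinge=1
After 9 (gather 1 coal): coal=1 copper=1 hinge=1

Answer: coal=1 copper=1 hinge=1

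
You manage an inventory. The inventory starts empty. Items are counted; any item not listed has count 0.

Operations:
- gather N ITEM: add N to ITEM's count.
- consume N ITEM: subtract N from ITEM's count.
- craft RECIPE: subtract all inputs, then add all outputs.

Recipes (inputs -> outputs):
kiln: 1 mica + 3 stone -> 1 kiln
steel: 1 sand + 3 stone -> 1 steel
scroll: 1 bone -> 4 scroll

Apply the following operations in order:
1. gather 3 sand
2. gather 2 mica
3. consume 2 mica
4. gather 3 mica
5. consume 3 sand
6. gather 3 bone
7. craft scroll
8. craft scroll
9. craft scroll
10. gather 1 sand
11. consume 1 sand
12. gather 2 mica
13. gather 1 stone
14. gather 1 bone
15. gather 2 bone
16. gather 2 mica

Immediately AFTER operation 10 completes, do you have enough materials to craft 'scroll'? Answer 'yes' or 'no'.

Answer: no

Derivation:
After 1 (gather 3 sand): sand=3
After 2 (gather 2 mica): mica=2 sand=3
After 3 (consume 2 mica): sand=3
After 4 (gather 3 mica): mica=3 sand=3
After 5 (consume 3 sand): mica=3
After 6 (gather 3 bone): bone=3 mica=3
After 7 (craft scroll): bone=2 mica=3 scroll=4
After 8 (craft scroll): bone=1 mica=3 scroll=8
After 9 (craft scroll): mica=3 scroll=12
After 10 (gather 1 sand): mica=3 sand=1 scroll=12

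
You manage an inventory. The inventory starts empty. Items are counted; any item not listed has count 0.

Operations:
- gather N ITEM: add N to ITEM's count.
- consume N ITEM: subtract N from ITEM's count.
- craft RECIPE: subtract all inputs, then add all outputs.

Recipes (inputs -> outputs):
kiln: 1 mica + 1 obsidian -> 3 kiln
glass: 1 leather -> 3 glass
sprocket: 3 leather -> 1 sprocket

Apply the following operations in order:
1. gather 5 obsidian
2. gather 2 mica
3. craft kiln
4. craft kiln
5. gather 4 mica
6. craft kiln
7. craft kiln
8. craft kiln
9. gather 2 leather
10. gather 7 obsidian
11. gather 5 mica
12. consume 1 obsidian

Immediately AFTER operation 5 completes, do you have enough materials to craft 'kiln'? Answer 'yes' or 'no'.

After 1 (gather 5 obsidian): obsidian=5
After 2 (gather 2 mica): mica=2 obsidian=5
After 3 (craft kiln): kiln=3 mica=1 obsidian=4
After 4 (craft kiln): kiln=6 obsidian=3
After 5 (gather 4 mica): kiln=6 mica=4 obsidian=3

Answer: yes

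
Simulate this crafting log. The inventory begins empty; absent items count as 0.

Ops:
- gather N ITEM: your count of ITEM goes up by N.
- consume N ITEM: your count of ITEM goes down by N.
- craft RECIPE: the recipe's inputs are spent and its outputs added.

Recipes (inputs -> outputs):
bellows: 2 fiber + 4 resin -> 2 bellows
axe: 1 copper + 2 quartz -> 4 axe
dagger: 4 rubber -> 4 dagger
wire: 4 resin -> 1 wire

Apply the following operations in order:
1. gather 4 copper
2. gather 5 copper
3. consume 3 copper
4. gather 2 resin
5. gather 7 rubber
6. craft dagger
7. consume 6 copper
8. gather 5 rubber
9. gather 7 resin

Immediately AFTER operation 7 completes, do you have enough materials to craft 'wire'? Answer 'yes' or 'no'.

Answer: no

Derivation:
After 1 (gather 4 copper): copper=4
After 2 (gather 5 copper): copper=9
After 3 (consume 3 copper): copper=6
After 4 (gather 2 resin): copper=6 resin=2
After 5 (gather 7 rubber): copper=6 resin=2 rubber=7
After 6 (craft dagger): copper=6 dagger=4 resin=2 rubber=3
After 7 (consume 6 copper): dagger=4 resin=2 rubber=3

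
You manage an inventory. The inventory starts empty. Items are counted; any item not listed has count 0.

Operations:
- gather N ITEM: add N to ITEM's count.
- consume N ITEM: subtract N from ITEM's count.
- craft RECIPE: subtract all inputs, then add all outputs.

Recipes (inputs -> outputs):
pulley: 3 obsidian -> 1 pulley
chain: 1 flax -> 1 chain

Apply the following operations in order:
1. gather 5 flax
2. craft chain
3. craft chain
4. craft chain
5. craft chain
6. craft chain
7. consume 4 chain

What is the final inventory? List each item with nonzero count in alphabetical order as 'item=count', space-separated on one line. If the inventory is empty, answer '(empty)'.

After 1 (gather 5 flax): flax=5
After 2 (craft chain): chain=1 flax=4
After 3 (craft chain): chain=2 flax=3
After 4 (craft chain): chain=3 flax=2
After 5 (craft chain): chain=4 flax=1
After 6 (craft chain): chain=5
After 7 (consume 4 chain): chain=1

Answer: chain=1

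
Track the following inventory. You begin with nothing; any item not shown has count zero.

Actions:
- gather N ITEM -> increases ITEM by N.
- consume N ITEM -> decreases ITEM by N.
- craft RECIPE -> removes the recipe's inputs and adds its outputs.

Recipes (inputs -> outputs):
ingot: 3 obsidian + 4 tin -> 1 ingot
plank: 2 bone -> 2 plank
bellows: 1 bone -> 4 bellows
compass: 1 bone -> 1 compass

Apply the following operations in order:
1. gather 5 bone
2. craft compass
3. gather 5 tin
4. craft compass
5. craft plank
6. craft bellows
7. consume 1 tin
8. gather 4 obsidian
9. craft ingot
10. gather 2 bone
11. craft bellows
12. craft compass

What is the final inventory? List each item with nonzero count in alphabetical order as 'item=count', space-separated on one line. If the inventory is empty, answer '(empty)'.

After 1 (gather 5 bone): bone=5
After 2 (craft compass): bone=4 compass=1
After 3 (gather 5 tin): bone=4 compass=1 tin=5
After 4 (craft compass): bone=3 compass=2 tin=5
After 5 (craft plank): bone=1 compass=2 plank=2 tin=5
After 6 (craft bellows): bellows=4 compass=2 plank=2 tin=5
After 7 (consume 1 tin): bellows=4 compass=2 plank=2 tin=4
After 8 (gather 4 obsidian): bellows=4 compass=2 obsidian=4 plank=2 tin=4
After 9 (craft ingot): bellows=4 compass=2 ingot=1 obsidian=1 plank=2
After 10 (gather 2 bone): bellows=4 bone=2 compass=2 ingot=1 obsidian=1 plank=2
After 11 (craft bellows): bellows=8 bone=1 compass=2 ingot=1 obsidian=1 plank=2
After 12 (craft compass): bellows=8 compass=3 ingot=1 obsidian=1 plank=2

Answer: bellows=8 compass=3 ingot=1 obsidian=1 plank=2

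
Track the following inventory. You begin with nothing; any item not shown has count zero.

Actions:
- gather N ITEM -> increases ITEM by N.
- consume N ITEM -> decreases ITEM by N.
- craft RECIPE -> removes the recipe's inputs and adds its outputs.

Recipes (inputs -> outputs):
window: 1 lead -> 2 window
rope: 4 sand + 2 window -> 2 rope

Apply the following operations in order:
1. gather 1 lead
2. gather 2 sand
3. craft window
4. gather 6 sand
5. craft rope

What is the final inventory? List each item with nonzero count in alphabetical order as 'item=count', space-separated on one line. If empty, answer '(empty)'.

Answer: rope=2 sand=4

Derivation:
After 1 (gather 1 lead): lead=1
After 2 (gather 2 sand): lead=1 sand=2
After 3 (craft window): sand=2 window=2
After 4 (gather 6 sand): sand=8 window=2
After 5 (craft rope): rope=2 sand=4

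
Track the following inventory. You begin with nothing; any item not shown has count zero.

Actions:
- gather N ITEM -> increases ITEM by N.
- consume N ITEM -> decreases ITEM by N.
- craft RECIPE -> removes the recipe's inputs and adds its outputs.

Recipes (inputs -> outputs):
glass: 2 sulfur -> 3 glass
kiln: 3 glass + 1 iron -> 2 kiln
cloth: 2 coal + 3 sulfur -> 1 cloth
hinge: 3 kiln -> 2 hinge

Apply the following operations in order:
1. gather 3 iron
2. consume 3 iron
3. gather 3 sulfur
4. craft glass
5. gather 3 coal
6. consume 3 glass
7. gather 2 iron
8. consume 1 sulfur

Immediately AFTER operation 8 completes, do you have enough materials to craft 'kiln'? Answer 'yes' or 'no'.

Answer: no

Derivation:
After 1 (gather 3 iron): iron=3
After 2 (consume 3 iron): (empty)
After 3 (gather 3 sulfur): sulfur=3
After 4 (craft glass): glass=3 sulfur=1
After 5 (gather 3 coal): coal=3 glass=3 sulfur=1
After 6 (consume 3 glass): coal=3 sulfur=1
After 7 (gather 2 iron): coal=3 iron=2 sulfur=1
After 8 (consume 1 sulfur): coal=3 iron=2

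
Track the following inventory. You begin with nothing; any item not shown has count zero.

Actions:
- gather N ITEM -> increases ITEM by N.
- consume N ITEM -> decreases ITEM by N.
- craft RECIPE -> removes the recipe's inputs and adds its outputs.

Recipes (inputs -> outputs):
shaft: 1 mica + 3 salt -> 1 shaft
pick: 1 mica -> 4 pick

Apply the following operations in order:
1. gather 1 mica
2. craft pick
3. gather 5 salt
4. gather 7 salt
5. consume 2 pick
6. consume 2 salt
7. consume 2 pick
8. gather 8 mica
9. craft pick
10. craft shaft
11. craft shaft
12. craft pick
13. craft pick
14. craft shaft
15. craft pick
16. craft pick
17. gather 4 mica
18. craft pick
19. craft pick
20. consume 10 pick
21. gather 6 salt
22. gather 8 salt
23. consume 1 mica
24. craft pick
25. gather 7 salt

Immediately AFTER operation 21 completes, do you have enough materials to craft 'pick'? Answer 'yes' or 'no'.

After 1 (gather 1 mica): mica=1
After 2 (craft pick): pick=4
After 3 (gather 5 salt): pick=4 salt=5
After 4 (gather 7 salt): pick=4 salt=12
After 5 (consume 2 pick): pick=2 salt=12
After 6 (consume 2 salt): pick=2 salt=10
After 7 (consume 2 pick): salt=10
After 8 (gather 8 mica): mica=8 salt=10
After 9 (craft pick): mica=7 pick=4 salt=10
After 10 (craft shaft): mica=6 pick=4 salt=7 shaft=1
After 11 (craft shaft): mica=5 pick=4 salt=4 shaft=2
After 12 (craft pick): mica=4 pick=8 salt=4 shaft=2
After 13 (craft pick): mica=3 pick=12 salt=4 shaft=2
After 14 (craft shaft): mica=2 pick=12 salt=1 shaft=3
After 15 (craft pick): mica=1 pick=16 salt=1 shaft=3
After 16 (craft pick): pick=20 salt=1 shaft=3
After 17 (gather 4 mica): mica=4 pick=20 salt=1 shaft=3
After 18 (craft pick): mica=3 pick=24 salt=1 shaft=3
After 19 (craft pick): mica=2 pick=28 salt=1 shaft=3
After 20 (consume 10 pick): mica=2 pick=18 salt=1 shaft=3
After 21 (gather 6 salt): mica=2 pick=18 salt=7 shaft=3

Answer: yes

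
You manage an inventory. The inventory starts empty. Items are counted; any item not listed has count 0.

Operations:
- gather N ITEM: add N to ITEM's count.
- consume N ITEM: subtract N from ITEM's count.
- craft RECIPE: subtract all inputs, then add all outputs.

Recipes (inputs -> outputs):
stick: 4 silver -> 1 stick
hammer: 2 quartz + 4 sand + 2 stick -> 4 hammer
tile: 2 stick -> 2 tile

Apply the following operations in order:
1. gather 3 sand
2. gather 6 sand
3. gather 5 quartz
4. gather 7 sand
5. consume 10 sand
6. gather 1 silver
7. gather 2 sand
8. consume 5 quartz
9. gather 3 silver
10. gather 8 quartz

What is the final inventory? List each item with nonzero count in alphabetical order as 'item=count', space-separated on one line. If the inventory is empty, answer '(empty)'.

After 1 (gather 3 sand): sand=3
After 2 (gather 6 sand): sand=9
After 3 (gather 5 quartz): quartz=5 sand=9
After 4 (gather 7 sand): quartz=5 sand=16
After 5 (consume 10 sand): quartz=5 sand=6
After 6 (gather 1 silver): quartz=5 sand=6 silver=1
After 7 (gather 2 sand): quartz=5 sand=8 silver=1
After 8 (consume 5 quartz): sand=8 silver=1
After 9 (gather 3 silver): sand=8 silver=4
After 10 (gather 8 quartz): quartz=8 sand=8 silver=4

Answer: quartz=8 sand=8 silver=4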